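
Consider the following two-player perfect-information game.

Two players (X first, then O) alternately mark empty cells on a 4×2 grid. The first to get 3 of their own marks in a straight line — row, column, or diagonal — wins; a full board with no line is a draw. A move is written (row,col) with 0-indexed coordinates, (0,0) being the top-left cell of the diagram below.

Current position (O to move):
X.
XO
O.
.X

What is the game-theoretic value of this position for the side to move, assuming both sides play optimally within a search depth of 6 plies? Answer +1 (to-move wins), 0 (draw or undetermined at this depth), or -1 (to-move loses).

value(X./XO/O./.X, O) = 0

p1 O@[X./XO/O./.X]: (0,1)[XO/XO/O./.X]+0* (2,1)[X./XO/OO/.X]+0 (3,0)[X./XO/O./OX]+0
p2 X@[XO/XO/O./.X]: (2,1)[XO/XO/OX/.X]+0* (3,0)[XO/XO/O./XX]-1
p3 O@[XO/XO/OX/.X]: (3,0)[XO/XO/OX/OX]+0*
p4 X@[XO/XO/OX/OX] terminal +0; root [X./XO/O./.X] d6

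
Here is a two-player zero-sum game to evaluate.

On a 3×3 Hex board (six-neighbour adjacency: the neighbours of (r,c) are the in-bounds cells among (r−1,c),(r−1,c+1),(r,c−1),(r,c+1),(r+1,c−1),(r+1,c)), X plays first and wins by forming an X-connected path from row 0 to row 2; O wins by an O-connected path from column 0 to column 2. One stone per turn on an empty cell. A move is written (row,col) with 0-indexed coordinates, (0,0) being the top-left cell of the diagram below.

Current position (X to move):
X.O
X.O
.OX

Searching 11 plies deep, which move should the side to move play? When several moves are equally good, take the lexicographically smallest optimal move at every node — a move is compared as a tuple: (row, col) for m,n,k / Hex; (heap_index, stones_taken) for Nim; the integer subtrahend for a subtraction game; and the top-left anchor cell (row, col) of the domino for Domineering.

X's best at [X.O/X.O/.OX]: (2,0)

ply 1, X at X.O/X.O/.OX | (0,1)=-1→XXO/X.O/.OX; (1,1)=-1→X.O/XXO/.OX; (2,0)=+1→X.O/X.O/XOX*
ply 2: X.O/X.O/XOX is terminal -1 (O); from X.O/X.O/.OX depth 11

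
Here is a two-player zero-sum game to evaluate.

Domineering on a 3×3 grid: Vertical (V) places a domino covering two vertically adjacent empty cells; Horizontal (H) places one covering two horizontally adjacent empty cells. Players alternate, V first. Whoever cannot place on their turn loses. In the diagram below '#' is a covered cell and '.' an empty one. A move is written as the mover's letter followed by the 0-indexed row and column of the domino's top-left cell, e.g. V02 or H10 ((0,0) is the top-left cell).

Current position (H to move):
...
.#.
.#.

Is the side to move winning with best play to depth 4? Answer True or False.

H winning at [.../.#./.#.]: False

p1 H@[.../.#./.#.]: H00[##./.#./.#.]-1* H01[.##/.#./.#.]-1
p2 V@[##./.#./.#.]: V02[###/.##/.#.]+1* V10[##./##./##.]+1 V12[##./.##/.##]+1
p3 H@[###/.##/.#.] terminal -1; root [.../.#./.#.] d4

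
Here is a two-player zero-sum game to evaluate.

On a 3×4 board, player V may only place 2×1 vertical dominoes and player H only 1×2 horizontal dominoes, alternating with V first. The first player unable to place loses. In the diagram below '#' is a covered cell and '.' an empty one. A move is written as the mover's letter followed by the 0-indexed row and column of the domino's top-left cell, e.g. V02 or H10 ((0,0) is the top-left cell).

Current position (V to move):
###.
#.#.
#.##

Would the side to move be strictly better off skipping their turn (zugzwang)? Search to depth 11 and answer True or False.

zugzwang(###./#.#./#.##, V) = False

ply 1, V at ###./#.#./#.## | V03=+1→####/#.##/#.##*; V11=+1→###./###./####
ply 2: ####/#.##/#.## is terminal -1 (H); from ###./#.#./#.## depth 11
if V skipped the turn, H would face:
~ ply 1: ###./#.#./#.## is terminal -1 (H); from ###./#.#./#.## depth 11
compare (V): move=+1 vs pass=+1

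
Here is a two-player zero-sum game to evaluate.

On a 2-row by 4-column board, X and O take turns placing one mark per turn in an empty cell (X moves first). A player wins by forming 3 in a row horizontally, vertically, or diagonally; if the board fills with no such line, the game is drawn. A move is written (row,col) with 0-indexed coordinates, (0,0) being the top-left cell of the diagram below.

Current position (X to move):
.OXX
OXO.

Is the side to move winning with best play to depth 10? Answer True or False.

ply 1, X at .OXX/OXO. | (0,0)=+0→XOXX/OXO.*; (1,3)=+0→.OXX/OXOX
ply 2, O at XOXX/OXO. | (1,3)=+0→XOXX/OXOO*
ply 3: XOXX/OXOO is terminal +0 (X); from .OXX/OXO. depth 10

X winning at [.OXX/OXO.]: False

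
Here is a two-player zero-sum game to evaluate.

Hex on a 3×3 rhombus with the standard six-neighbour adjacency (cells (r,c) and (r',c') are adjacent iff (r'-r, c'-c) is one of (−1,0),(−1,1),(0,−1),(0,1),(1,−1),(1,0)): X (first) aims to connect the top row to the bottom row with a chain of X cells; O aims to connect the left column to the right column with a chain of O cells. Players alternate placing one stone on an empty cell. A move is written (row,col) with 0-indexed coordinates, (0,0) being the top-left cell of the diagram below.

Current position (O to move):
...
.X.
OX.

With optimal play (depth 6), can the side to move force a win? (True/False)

O winning at [.../.X./OX.]: False

p1 O@[.../.X./OX.]: (0,0)[O../.X./OX.]-1* (0,1)[.O./.X./OX.]-1 (0,2)[..O/.X./OX.]-1 (1,0)[.../OX./OX.]-1 (1,2)[.../.XO/OX.]-1 (2,2)[.../.X./OXO]-1
p2 X@[O../.X./OX.]: (0,1)[OX./.X./OX.]+1* (0,2)[O.X/.X./OX.]+1 (1,0)[O../XX./OX.]+1 (1,2)[O../.XX/OX.]+1 (2,2)[O../.X./OXX]+1
p3 O@[OX./.X./OX.] terminal -1; root [.../.X./OX.] d6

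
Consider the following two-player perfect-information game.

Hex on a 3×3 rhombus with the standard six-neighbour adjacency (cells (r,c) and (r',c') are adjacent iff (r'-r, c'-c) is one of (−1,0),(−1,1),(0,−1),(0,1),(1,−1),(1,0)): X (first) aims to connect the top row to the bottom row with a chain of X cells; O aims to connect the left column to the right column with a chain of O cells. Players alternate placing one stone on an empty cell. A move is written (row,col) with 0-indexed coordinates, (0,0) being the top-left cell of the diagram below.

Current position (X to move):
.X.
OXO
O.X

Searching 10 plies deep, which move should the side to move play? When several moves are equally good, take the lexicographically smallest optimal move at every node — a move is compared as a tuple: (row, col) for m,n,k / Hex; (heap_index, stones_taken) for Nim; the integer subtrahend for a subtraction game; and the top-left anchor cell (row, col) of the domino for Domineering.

[.X./OXO/O.X] X move#1: (0,0):-1/XX./OXO/O.X, (0,2):-1/.XX/OXO/O.X, (2,1):+1/.X./OXO/OXX*
[.X./OXO/OXX] end (terminal -1, O#2); searched .X./OXO/O.X to 10

X's best at [.X./OXO/O.X]: (2,1)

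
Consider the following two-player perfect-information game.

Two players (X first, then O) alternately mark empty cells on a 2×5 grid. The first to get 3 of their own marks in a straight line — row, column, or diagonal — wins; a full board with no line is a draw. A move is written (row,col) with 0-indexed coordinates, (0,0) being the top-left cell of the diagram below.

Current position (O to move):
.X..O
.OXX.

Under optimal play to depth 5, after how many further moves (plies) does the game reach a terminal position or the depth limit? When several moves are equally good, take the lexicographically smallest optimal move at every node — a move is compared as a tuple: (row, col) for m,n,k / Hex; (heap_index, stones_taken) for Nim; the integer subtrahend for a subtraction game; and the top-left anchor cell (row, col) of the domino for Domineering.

ply 1, O at .X..O/.OXX. | (0,0)=-1→OX..O/.OXX.*; (0,2)=-1→.XO.O/.OXX.; (0,3)=-1→.X.OO/.OXX.; (1,0)=-1→.X..O/OOXX.; (1,4)=-1→.X..O/.OXXO
ply 2, X at OX..O/.OXX. | (0,2)=+1→OXX.O/.OXX.*; (0,3)=+1→OX.XO/.OXX.; (1,0)=+0→OX..O/XOXX.; (1,4)=+1→OX..O/.OXXX
ply 3, O at OXX.O/.OXX. | (0,3)=-1→OXXOO/.OXX.*; (1,0)=-1→OXX.O/OOXX.; (1,4)=-1→OXX.O/.OXXO
ply 4, X at OXXOO/.OXX. | (1,0)=+0→OXXOO/XOXX.; (1,4)=+1→OXXOO/.OXXX*
ply 5: OXXOO/.OXXX is terminal -1 (O); from .X..O/.OXX. depth 5

PV length from [.X..O/.OXX.]: 4 plies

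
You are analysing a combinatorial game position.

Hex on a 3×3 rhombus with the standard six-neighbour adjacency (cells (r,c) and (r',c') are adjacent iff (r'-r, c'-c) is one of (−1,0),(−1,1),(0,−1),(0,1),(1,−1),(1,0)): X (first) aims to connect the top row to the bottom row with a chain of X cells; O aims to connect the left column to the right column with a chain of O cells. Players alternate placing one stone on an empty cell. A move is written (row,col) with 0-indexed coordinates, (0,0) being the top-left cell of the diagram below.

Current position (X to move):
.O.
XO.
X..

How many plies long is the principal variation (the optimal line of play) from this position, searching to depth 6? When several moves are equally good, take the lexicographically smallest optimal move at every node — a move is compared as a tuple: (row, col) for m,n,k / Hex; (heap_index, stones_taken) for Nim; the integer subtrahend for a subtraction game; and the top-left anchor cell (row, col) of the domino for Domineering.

ply 1, X at .O./XO./X.. | (0,0)=+1→XO./XO./X..*; (0,2)=+1→.OX/XO./X..; (1,2)=+1→.O./XOX/X..; (2,1)=-1→.O./XO./XX.; (2,2)=-1→.O./XO./X.X
ply 2: XO./XO./X.. is terminal -1 (O); from .O./XO./X.. depth 6

PV length from [.O./XO./X..]: 1 ply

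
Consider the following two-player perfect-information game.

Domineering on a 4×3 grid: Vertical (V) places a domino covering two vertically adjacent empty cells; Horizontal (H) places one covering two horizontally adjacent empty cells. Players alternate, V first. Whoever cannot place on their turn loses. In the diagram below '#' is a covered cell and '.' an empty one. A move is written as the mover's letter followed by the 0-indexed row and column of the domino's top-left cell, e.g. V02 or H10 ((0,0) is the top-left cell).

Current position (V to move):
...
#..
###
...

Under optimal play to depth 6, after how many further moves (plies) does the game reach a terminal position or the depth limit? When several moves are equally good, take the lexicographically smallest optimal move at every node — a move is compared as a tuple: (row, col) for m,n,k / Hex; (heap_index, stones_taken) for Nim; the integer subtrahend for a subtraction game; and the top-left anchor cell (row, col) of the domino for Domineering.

[.../#../###/...] V move#1: V01:+1/.#./##./###/...*, V02:-1/..#/#.#/###/...
[.#./##./###/...] H move#2: H30:-1/.#./##./###/##.*, H31:-1/.#./##./###/.##
[.#./##./###/##.] V move#3: V02:+1/.##/###/###/##.*
[.##/###/###/##.] end (terminal -1, H#4); searched .../#../###/... to 6

PV length from [.../#../###/...]: 3 plies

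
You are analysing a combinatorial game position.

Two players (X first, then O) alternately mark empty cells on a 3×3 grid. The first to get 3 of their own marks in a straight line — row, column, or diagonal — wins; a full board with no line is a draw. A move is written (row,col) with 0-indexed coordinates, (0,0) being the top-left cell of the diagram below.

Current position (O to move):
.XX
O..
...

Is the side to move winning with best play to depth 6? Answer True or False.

[.XX/O../...] O move#1: (0,0):+1/OXX/O../...*, (1,1):-1/.XX/OO./..., (1,2):-1/.XX/O.O/..., (2,0):-1/.XX/O../O.., (2,1):-1/.XX/O../.O., (2,2):-1/.XX/O../..O
[OXX/O../...] X move#2: (1,1):-1/OXX/OX./...*, (1,2):-1/OXX/O.X/..., (2,0):-1/OXX/O../X.., (2,1):-1/OXX/O../.X., (2,2):-1/OXX/O../..X
[OXX/OX./...] O move#3: (1,2):-1/OXX/OXO/..., (2,0):+1/OXX/OX./O..*, (2,1):-1/OXX/OX./.O., (2,2):-1/OXX/OX./..O
[OXX/OX./O..] end (terminal -1, X#4); searched .XX/O../... to 6

O winning at [.XX/O../...]: True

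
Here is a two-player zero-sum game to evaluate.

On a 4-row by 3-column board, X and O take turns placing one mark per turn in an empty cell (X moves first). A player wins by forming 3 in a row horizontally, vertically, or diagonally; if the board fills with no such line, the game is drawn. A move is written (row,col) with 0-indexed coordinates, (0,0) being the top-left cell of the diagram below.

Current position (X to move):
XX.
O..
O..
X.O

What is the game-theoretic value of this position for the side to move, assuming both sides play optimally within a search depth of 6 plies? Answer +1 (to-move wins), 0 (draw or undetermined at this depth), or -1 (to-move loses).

p1 X@[XX./O../O../X.O]: (0,2)[XXX/O../O../X.O]+1* (1,1)[XX./OX./O../X.O]-1 (1,2)[XX./O.X/O../X.O]-1 (2,1)[XX./O../OX./X.O]+1 (2,2)[XX./O../O.X/X.O]-1 (3,1)[XX./O../O../XXO]-1
p2 O@[XXX/O../O../X.O] terminal -1; root [XX./O../O../X.O] d6

value(XX./O../O../X.O, X) = +1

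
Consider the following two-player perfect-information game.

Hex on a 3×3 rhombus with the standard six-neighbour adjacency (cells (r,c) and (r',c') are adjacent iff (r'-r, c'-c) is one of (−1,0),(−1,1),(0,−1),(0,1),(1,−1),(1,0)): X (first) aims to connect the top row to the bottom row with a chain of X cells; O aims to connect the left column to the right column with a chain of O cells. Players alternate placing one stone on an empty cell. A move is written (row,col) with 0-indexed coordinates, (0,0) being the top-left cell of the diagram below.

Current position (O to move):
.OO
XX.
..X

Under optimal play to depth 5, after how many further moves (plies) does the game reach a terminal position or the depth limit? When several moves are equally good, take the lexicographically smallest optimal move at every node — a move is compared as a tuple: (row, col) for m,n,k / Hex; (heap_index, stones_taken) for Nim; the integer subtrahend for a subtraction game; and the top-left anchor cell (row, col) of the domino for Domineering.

[.OO/XX./..X] O move#1: (0,0):+1/OOO/XX./..X*, (1,2):-1/.OO/XXO/..X, (2,0):-1/.OO/XX./O.X, (2,1):-1/.OO/XX./.OX
[OOO/XX./..X] end (terminal -1, X#2); searched .OO/XX./..X to 5

PV length from [.OO/XX./..X]: 1 ply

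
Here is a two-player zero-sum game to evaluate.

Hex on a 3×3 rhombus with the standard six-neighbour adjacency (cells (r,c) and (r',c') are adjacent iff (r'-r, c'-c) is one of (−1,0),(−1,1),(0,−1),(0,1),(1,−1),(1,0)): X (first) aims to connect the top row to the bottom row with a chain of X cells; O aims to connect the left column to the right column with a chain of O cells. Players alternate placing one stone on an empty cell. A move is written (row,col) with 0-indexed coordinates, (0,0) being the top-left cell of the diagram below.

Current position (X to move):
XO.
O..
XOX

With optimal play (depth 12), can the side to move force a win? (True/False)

X winning at [XO./O../XOX]: True

[XO./O../XOX] X move#1: (0,2):+1/XOX/O../XOX*, (1,1):-1/XO./OX./XOX, (1,2):-1/XO./O.X/XOX
[XOX/O../XOX] O move#2: (1,1):-1/XOX/OO./XOX*, (1,2):-1/XOX/O.O/XOX
[XOX/OO./XOX] X move#3: (1,2):+1/XOX/OOX/XOX*
[XOX/OOX/XOX] end (terminal -1, O#4); searched XO./O../XOX to 12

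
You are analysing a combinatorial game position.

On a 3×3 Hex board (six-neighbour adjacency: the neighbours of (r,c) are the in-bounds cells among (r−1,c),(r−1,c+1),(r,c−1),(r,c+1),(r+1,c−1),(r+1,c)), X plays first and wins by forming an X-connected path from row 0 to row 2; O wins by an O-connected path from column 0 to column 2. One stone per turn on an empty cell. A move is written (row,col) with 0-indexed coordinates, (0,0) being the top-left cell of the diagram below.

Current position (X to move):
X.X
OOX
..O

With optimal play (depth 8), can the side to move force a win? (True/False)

p1 X@[X.X/OOX/..O]: (0,1)[XXX/OOX/..O]-1 (2,0)[X.X/OOX/X.O]-1 (2,1)[X.X/OOX/.XO]+1*
p2 O@[X.X/OOX/.XO] terminal -1; root [X.X/OOX/..O] d8

X winning at [X.X/OOX/..O]: True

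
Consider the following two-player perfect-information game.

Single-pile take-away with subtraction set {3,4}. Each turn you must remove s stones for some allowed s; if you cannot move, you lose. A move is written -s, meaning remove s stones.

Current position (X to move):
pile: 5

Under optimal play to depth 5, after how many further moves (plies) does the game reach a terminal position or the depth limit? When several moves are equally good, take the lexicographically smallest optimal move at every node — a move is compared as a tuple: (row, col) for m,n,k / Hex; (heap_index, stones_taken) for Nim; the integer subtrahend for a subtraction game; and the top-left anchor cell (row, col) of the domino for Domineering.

PV length from [5]: 1 ply

p1 X@[5]: -3[2]+1* -4[1]+1
p2 O@[2] terminal -1; root [5] d5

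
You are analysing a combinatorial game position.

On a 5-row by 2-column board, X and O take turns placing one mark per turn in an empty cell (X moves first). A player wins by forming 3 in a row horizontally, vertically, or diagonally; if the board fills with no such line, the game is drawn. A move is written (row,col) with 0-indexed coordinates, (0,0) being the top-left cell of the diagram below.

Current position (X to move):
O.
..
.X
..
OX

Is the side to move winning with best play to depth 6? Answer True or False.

X winning at [O./../.X/../OX]: True

ply 1, X at O./../.X/../OX | (0,1)=+1→OX/../.X/../OX*; (1,0)=+0→O./X./.X/../OX; (1,1)=+1→O./.X/.X/../OX; (2,0)=+0→O./../XX/../OX; (3,0)=+0→O./../.X/X./OX; (3,1)=+1→O./../.X/.X/OX
ply 2, O at OX/../.X/../OX | (1,0)=-1→OX/O./.X/../OX*; (1,1)=-1→OX/.O/.X/../OX; (2,0)=-1→OX/../OX/../OX; (3,0)=-1→OX/../.X/O./OX; (3,1)=-1→OX/../.X/.O/OX
ply 3, X at OX/O./.X/../OX | (1,1)=+1→OX/OX/.X/../OX*; (2,0)=+1→OX/O./XX/../OX; (3,0)=-1→OX/O./.X/X./OX; (3,1)=+1→OX/O./.X/.X/OX
ply 4: OX/OX/.X/../OX is terminal -1 (O); from O./../.X/../OX depth 6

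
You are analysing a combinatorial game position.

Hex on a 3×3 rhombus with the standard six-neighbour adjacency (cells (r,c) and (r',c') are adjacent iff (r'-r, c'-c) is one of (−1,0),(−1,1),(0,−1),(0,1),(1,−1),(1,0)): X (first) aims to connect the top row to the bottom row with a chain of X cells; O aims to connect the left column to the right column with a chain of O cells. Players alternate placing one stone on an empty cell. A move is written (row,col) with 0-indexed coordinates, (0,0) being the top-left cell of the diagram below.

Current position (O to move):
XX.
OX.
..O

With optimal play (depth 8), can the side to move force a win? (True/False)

O winning at [XX./OX./..O]: False

ply 1, O at XX./OX./..O | (0,2)=-1→XXO/OX./..O*; (1,2)=-1→XX./OXO/..O; (2,0)=-1→XX./OX./O.O; (2,1)=-1→XX./OX./.OO
ply 2, X at XXO/OX./..O | (1,2)=+1→XXO/OXX/..O*; (2,0)=+1→XXO/OX./X.O; (2,1)=+1→XXO/OX./.XO
ply 3, O at XXO/OXX/..O | (2,0)=-1→XXO/OXX/O.O*; (2,1)=-1→XXO/OXX/.OO
ply 4, X at XXO/OXX/O.O | (2,1)=+1→XXO/OXX/OXO*
ply 5: XXO/OXX/OXO is terminal -1 (O); from XX./OX./..O depth 8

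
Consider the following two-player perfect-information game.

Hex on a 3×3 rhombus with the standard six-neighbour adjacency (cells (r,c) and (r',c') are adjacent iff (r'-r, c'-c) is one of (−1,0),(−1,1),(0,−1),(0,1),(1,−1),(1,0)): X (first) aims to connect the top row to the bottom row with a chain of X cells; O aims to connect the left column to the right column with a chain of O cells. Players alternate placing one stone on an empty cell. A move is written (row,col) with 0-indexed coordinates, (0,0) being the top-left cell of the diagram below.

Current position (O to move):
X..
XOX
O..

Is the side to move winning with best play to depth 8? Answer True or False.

ply 1, O at X../XOX/O.. | (0,1)=-1→XO./XOX/O..; (0,2)=+1→X.O/XOX/O..*; (2,1)=+1→X../XOX/OO.; (2,2)=+1→X../XOX/O.O
ply 2: X.O/XOX/O.. is terminal -1 (X); from X../XOX/O.. depth 8

O winning at [X../XOX/O..]: True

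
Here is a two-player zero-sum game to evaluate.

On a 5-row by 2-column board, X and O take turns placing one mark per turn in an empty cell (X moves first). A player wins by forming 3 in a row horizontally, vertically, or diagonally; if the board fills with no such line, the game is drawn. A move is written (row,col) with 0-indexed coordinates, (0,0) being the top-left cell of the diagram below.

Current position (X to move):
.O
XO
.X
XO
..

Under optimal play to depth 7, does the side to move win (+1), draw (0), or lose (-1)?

value(.O/XO/.X/XO/.., X) = +1

[.O/XO/.X/XO/..] X move#1: (0,0):+0/XO/XO/.X/XO/.., (2,0):+1/.O/XO/XX/XO/..*, (4,0):+0/.O/XO/.X/XO/X., (4,1):+0/.O/XO/.X/XO/.X
[.O/XO/XX/XO/..] end (terminal -1, O#2); searched .O/XO/.X/XO/.. to 7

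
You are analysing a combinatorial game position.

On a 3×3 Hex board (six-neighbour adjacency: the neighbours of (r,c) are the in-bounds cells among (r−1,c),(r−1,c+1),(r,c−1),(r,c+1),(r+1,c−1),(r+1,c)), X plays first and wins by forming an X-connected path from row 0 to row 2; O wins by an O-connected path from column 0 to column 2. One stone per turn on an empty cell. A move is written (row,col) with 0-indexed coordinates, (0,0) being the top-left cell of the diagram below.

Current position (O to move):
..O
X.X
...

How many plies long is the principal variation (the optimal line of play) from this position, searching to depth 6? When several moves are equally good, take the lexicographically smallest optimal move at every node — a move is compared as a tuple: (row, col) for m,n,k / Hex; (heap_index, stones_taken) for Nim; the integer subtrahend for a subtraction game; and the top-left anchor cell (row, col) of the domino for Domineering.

ply 1, O at ..O/X.X/... | (0,0)=-1→O.O/X.X/...*; (0,1)=-1→.OO/X.X/...; (1,1)=-1→..O/XOX/...; (2,0)=-1→..O/X.X/O..; (2,1)=-1→..O/X.X/.O.; (2,2)=-1→..O/X.X/..O
ply 2, X at O.O/X.X/... | (0,1)=+1→OXO/X.X/...*; (1,1)=-1→O.O/XXX/...; (2,0)=-1→O.O/X.X/X..; (2,1)=-1→O.O/X.X/.X.; (2,2)=-1→O.O/X.X/..X
ply 3, O at OXO/X.X/... | (1,1)=-1→OXO/XOX/...*; (2,0)=-1→OXO/X.X/O..; (2,1)=-1→OXO/X.X/.O.; (2,2)=-1→OXO/X.X/..O
ply 4, X at OXO/XOX/... | (2,0)=+1→OXO/XOX/X..*; (2,1)=-1→OXO/XOX/.X.; (2,2)=-1→OXO/XOX/..X
ply 5: OXO/XOX/X.. is terminal -1 (O); from ..O/X.X/... depth 6

PV length from [..O/X.X/...]: 4 plies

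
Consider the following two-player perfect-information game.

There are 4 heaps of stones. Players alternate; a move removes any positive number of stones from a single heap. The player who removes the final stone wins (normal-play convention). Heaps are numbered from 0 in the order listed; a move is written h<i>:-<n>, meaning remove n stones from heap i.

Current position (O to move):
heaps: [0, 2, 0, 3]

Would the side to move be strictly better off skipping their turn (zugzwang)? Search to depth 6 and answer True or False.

zugzwang((0,2,0,3), O) = False

[(0,2,0,3)] O move#1: h1:-1:-1/(0,1,0,3), h1:-2:-1/(0,0,0,3), h3:-1:+1/(0,2,0,2)*, h3:-2:-1/(0,2,0,1), h3:-3:-1/(0,2,0,0)
[(0,2,0,2)] X move#2: h1:-1:-1/(0,1,0,2)*, h1:-2:-1/(0,0,0,2), h3:-1:-1/(0,2,0,1), h3:-2:-1/(0,2,0,0)
[(0,1,0,2)] O move#3: h1:-1:-1/(0,0,0,2), h3:-1:+1/(0,1,0,1)*, h3:-2:-1/(0,1,0,0)
[(0,1,0,1)] X move#4: h1:-1:-1/(0,0,0,1)*, h3:-1:-1/(0,1,0,0)
[(0,0,0,1)] O move#5: h3:-1:+1/(0,0,0,0)*
[(0,0,0,0)] end (terminal -1, X#6); searched (0,2,0,3) to 6
suppose O passes — search the same position with X to move:
pass> [(0,2,0,3)] X move#1: h1:-1:-1/(0,1,0,3), h1:-2:-1/(0,0,0,3), h3:-1:+1/(0,2,0,2)*, h3:-2:-1/(0,2,0,1), h3:-3:-1/(0,2,0,0)
pass> [(0,2,0,2)] O move#2: h1:-1:-1/(0,1,0,2)*, h1:-2:-1/(0,0,0,2), h3:-1:-1/(0,2,0,1), h3:-2:-1/(0,2,0,0)
pass> [(0,1,0,2)] X move#3: h1:-1:-1/(0,0,0,2), h3:-1:+1/(0,1,0,1)*, h3:-2:-1/(0,1,0,0)
pass> [(0,1,0,1)] O move#4: h1:-1:-1/(0,0,0,1)*, h3:-1:-1/(0,1,0,0)
pass> [(0,0,0,1)] X move#5: h3:-1:+1/(0,0,0,0)*
pass> [(0,0,0,0)] end (terminal -1, O#6); searched (0,2,0,3) to 6
for O: play +1, pass -1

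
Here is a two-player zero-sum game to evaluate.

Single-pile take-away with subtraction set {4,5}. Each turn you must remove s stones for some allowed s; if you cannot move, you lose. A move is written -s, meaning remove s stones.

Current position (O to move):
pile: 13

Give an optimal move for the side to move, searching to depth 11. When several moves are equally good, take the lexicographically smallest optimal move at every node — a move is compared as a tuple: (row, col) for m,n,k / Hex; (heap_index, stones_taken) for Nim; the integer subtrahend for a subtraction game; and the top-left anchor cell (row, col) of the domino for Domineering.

p1 O@[13]: -4[9]+1* -5[8]-1
p2 X@[9]: -4[5]-1* -5[4]-1
p3 O@[5]: -4[1]+1* -5[0]+1
p4 X@[1] terminal -1; root [13] d11

O's best at [13]: -4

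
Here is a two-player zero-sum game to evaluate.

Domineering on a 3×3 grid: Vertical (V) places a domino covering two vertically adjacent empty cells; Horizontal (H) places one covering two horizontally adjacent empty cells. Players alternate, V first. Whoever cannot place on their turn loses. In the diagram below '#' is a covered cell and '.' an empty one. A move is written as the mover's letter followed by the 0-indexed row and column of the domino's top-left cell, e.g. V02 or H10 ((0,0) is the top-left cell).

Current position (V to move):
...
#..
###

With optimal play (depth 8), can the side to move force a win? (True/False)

V winning at [.../#../###]: True

p1 V@[.../#../###]: V01[.#./##./###]+1* V02[..#/#.#/###]-1
p2 H@[.#./##./###] terminal -1; root [.../#../###] d8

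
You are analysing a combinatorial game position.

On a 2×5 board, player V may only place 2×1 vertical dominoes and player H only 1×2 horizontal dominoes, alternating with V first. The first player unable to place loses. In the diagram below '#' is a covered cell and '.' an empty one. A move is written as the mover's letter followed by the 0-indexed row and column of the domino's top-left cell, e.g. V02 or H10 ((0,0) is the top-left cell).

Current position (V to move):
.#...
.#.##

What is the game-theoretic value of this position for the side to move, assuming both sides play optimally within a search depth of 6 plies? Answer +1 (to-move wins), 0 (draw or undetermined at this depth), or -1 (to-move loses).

[.#.../.#.##] V move#1: V00:-1/##.../##.##, V02:+1/.##../.####*
[.##../.####] H move#2: H03:-1/.####/.####*
[.####/.####] V move#3: V00:+1/#####/#####*
[#####/#####] end (terminal -1, H#4); searched .#.../.#.## to 6

value(.#.../.#.##, V) = +1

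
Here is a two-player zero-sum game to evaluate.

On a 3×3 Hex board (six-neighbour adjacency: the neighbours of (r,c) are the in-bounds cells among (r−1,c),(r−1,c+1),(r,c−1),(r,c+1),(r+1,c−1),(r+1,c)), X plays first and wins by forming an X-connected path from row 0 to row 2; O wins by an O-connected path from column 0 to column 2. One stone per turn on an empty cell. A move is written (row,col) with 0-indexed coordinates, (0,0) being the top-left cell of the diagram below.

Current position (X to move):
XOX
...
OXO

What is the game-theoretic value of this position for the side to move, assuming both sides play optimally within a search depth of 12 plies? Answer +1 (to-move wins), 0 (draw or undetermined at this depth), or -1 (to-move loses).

p1 X@[XOX/.../OXO]: (1,0)[XOX/X../OXO]+1* (1,1)[XOX/.X./OXO]+1 (1,2)[XOX/..X/OXO]+1
p2 O@[XOX/X../OXO]: (1,1)[XOX/XO./OXO]-1* (1,2)[XOX/X.O/OXO]-1
p3 X@[XOX/XO./OXO]: (1,2)[XOX/XOX/OXO]+1*
p4 O@[XOX/XOX/OXO] terminal -1; root [XOX/.../OXO] d12

value(XOX/.../OXO, X) = +1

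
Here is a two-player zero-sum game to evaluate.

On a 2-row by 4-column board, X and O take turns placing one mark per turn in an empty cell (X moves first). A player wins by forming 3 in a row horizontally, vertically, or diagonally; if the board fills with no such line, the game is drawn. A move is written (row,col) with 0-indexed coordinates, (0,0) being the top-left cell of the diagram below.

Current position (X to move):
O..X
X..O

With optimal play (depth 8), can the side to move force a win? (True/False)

ply 1, X at O..X/X..O | (0,1)=+0→OX.X/X..O*; (0,2)=+0→O.XX/X..O; (1,1)=+0→O..X/XX.O; (1,2)=+0→O..X/X.XO
ply 2, O at OX.X/X..O | (0,2)=+0→OXOX/X..O*; (1,1)=-1→OX.X/XO.O; (1,2)=-1→OX.X/X.OO
ply 3, X at OXOX/X..O | (1,1)=+0→OXOX/XX.O*; (1,2)=+0→OXOX/X.XO
ply 4, O at OXOX/XX.O | (1,2)=+0→OXOX/XXOO*
ply 5: OXOX/XXOO is terminal +0 (X); from O..X/X..O depth 8

X winning at [O..X/X..O]: False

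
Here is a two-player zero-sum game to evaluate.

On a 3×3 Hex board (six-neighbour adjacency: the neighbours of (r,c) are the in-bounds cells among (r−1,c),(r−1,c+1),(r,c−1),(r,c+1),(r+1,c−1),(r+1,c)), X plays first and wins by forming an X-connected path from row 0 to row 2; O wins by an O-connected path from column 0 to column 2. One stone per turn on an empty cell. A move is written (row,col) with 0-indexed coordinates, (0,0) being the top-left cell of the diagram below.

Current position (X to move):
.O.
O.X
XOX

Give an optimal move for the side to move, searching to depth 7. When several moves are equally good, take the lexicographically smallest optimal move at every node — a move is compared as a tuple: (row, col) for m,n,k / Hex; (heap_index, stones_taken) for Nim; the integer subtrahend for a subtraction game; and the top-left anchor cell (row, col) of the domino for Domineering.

p1 X@[.O./O.X/XOX]: (0,0)[XO./O.X/XOX]-1 (0,2)[.OX/O.X/XOX]+1* (1,1)[.O./OXX/XOX]-1
p2 O@[.OX/O.X/XOX] terminal -1; root [.O./O.X/XOX] d7

X's best at [.O./O.X/XOX]: (0,2)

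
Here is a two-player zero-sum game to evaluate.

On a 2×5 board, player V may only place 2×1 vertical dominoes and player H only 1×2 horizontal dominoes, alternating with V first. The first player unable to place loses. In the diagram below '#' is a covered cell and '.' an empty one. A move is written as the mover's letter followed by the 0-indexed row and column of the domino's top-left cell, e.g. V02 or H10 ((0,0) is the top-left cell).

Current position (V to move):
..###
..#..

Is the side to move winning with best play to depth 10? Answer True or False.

ply 1, V at ..###/..#.. | V00=+1→#.###/#.#..*; V01=+1→.####/.##..
ply 2, H at #.###/#.#.. | H13=-1→#.###/#.###*
ply 3, V at #.###/#.### | V01=+1→#####/#####*
ply 4: #####/##### is terminal -1 (H); from ..###/..#.. depth 10

V winning at [..###/..#..]: True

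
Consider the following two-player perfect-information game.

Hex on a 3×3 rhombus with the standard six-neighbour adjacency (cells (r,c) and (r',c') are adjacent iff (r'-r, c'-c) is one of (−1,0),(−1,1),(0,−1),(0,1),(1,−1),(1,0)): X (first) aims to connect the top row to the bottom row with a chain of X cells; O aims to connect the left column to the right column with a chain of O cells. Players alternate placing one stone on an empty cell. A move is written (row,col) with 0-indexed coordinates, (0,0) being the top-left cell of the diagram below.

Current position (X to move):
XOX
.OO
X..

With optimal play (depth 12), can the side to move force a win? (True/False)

X winning at [XOX/.OO/X..]: True

[XOX/.OO/X..] X move#1: (1,0):+1/XOX/XOO/X..*, (2,1):-1/XOX/.OO/XX., (2,2):-1/XOX/.OO/X.X
[XOX/XOO/X..] end (terminal -1, O#2); searched XOX/.OO/X.. to 12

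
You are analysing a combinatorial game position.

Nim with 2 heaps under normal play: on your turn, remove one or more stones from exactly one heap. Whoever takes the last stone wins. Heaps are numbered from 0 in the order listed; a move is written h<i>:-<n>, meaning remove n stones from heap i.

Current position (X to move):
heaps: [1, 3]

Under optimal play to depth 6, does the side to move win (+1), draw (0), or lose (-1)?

value((1,3), X) = +1

[(1,3)] X move#1: h0:-1:-1/(0,3), h1:-1:-1/(1,2), h1:-2:+1/(1,1)*, h1:-3:-1/(1,0)
[(1,1)] O move#2: h0:-1:-1/(0,1)*, h1:-1:-1/(1,0)
[(0,1)] X move#3: h1:-1:+1/(0,0)*
[(0,0)] end (terminal -1, O#4); searched (1,3) to 6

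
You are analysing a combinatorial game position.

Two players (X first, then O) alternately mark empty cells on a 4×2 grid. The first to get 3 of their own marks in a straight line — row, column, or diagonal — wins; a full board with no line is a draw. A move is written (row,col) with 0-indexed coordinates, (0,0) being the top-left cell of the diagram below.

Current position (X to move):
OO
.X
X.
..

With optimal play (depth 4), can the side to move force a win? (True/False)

X winning at [OO/.X/X./..]: False

ply 1, X at OO/.X/X./.. | (1,0)=+0→OO/XX/X./..*; (2,1)=+0→OO/.X/XX/..; (3,0)=+0→OO/.X/X./X.; (3,1)=+0→OO/.X/X./.X
ply 2, O at OO/XX/X./.. | (2,1)=-1→OO/XX/XO/..; (3,0)=+0→OO/XX/X./O.*; (3,1)=-1→OO/XX/X./.O
ply 3, X at OO/XX/X./O. | (2,1)=+0→OO/XX/XX/O.*; (3,1)=+0→OO/XX/X./OX
ply 4, O at OO/XX/XX/O. | (3,1)=+0→OO/XX/XX/OO*
ply 5: OO/XX/XX/OO is terminal +0 (X); from OO/.X/X./.. depth 4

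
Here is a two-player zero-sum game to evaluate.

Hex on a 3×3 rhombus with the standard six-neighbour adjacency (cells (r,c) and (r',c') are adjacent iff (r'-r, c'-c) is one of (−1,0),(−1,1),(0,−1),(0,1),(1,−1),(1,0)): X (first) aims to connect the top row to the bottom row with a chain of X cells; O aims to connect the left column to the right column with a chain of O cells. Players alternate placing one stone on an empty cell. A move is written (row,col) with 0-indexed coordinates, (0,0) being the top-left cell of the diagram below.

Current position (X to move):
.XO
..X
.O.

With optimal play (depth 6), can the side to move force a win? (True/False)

[.XO/..X/.O.] X move#1: (0,0):-1/XXO/..X/.O., (1,0):-1/.XO/X.X/.O., (1,1):+1/.XO/.XX/.O.*, (2,0):+1/.XO/..X/XO., (2,2):-1/.XO/..X/.OX
[.XO/.XX/.O.] O move#2: (0,0):-1/OXO/.XX/.O.*, (1,0):-1/.XO/OXX/.O., (2,0):-1/.XO/.XX/OO., (2,2):-1/.XO/.XX/.OO
[OXO/.XX/.O.] X move#3: (1,0):+1/OXO/XXX/.O.*, (2,0):+1/OXO/.XX/XO., (2,2):+1/OXO/.XX/.OX
[OXO/XXX/.O.] O move#4: (2,0):-1/OXO/XXX/OO.*, (2,2):-1/OXO/XXX/.OO
[OXO/XXX/OO.] X move#5: (2,2):+1/OXO/XXX/OOX*
[OXO/XXX/OOX] end (terminal -1, O#6); searched .XO/..X/.O. to 6

X winning at [.XO/..X/.O.]: True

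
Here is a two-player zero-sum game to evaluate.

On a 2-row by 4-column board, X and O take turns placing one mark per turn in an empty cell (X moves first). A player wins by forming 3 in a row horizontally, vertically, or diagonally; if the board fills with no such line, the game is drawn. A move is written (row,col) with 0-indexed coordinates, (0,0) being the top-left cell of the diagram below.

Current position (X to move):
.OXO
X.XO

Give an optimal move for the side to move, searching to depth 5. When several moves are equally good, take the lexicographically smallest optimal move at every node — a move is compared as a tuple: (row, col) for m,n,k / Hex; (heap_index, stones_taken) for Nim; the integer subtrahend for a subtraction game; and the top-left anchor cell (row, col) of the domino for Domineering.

ply 1, X at .OXO/X.XO | (0,0)=+0→XOXO/X.XO; (1,1)=+1→.OXO/XXXO*
ply 2: .OXO/XXXO is terminal -1 (O); from .OXO/X.XO depth 5

X's best at [.OXO/X.XO]: (1,1)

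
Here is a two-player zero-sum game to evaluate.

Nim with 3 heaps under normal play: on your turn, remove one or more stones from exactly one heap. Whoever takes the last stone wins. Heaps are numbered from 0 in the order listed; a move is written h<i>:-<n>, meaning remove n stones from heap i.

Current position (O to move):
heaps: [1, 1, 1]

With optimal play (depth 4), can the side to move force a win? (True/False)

O winning at [(1,1,1)]: True

[(1,1,1)] O move#1: h0:-1:+1/(0,1,1)*, h1:-1:+1/(1,0,1), h2:-1:+1/(1,1,0)
[(0,1,1)] X move#2: h1:-1:-1/(0,0,1)*, h2:-1:-1/(0,1,0)
[(0,0,1)] O move#3: h2:-1:+1/(0,0,0)*
[(0,0,0)] end (terminal -1, X#4); searched (1,1,1) to 4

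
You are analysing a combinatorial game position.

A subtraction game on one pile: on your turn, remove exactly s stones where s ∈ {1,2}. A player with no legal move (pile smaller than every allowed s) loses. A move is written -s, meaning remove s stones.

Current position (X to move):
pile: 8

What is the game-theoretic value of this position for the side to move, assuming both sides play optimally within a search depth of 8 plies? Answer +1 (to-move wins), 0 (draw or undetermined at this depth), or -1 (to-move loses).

p1 X@[8]: -1[7]-1 -2[6]+1*
p2 O@[6]: -1[5]-1* -2[4]-1
p3 X@[5]: -1[4]-1 -2[3]+1*
p4 O@[3]: -1[2]-1* -2[1]-1
p5 X@[2]: -1[1]-1 -2[0]+1*
p6 O@[0] terminal -1; root [8] d8

value(8, X) = +1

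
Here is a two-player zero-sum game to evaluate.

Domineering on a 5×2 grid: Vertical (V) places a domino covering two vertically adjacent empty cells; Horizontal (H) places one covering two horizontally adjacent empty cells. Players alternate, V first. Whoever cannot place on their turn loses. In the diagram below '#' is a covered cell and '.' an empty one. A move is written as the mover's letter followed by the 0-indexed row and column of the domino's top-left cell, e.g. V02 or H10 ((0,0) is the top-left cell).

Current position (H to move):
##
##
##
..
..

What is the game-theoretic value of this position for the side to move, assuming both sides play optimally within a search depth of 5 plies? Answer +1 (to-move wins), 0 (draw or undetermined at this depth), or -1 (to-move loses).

value(##/##/##/../.., H) = +1

ply 1, H at ##/##/##/../.. | H30=+1→##/##/##/##/..*; H40=+1→##/##/##/../##
ply 2: ##/##/##/##/.. is terminal -1 (V); from ##/##/##/../.. depth 5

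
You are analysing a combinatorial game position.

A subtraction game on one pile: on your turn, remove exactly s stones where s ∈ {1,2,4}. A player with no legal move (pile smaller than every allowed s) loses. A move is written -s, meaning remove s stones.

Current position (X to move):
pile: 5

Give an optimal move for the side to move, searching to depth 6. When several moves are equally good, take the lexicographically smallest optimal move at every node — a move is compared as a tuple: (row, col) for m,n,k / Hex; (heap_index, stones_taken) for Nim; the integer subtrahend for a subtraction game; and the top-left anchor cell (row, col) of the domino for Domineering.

X's best at [5]: -2

ply 1, X at 5 | -1=-1→4; -2=+1→3*; -4=-1→1
ply 2, O at 3 | -1=-1→2*; -2=-1→1
ply 3, X at 2 | -1=-1→1; -2=+1→0*
ply 4: 0 is terminal -1 (O); from 5 depth 6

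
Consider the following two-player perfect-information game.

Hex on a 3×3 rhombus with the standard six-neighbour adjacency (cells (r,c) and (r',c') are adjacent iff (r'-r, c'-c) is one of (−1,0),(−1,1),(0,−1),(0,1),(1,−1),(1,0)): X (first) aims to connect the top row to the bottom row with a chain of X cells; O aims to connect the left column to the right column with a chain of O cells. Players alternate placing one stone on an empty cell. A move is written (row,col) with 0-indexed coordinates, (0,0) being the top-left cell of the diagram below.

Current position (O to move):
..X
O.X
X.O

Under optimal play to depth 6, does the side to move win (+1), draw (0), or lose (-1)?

value(..X/O.X/X.O, O) = -1

ply 1, O at ..X/O.X/X.O | (0,0)=-1→O.X/O.X/X.O*; (0,1)=-1→.OX/O.X/X.O; (1,1)=-1→..X/OOX/X.O; (2,1)=-1→..X/O.X/XOO
ply 2, X at O.X/O.X/X.O | (0,1)=+1→OXX/O.X/X.O*; (1,1)=+1→O.X/OXX/X.O; (2,1)=+1→O.X/O.X/XXO
ply 3, O at OXX/O.X/X.O | (1,1)=-1→OXX/OOX/X.O*; (2,1)=-1→OXX/O.X/XOO
ply 4, X at OXX/OOX/X.O | (2,1)=+1→OXX/OOX/XXO*
ply 5: OXX/OOX/XXO is terminal -1 (O); from ..X/O.X/X.O depth 6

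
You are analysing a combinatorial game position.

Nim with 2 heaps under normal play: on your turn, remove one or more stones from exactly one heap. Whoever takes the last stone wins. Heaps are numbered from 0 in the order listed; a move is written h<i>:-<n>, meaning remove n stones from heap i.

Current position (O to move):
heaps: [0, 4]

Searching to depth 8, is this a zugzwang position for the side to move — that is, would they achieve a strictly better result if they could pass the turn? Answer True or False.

zugzwang((0,4), O) = False

ply 1, O at (0,4) | h1:-1=-1→(0,3); h1:-2=-1→(0,2); h1:-3=-1→(0,1); h1:-4=+1→(0,0)*
ply 2: (0,0) is terminal -1 (X); from (0,4) depth 8
if O skipped the turn, X would face:
~ ply 1, X at (0,4) | h1:-1=-1→(0,3); h1:-2=-1→(0,2); h1:-3=-1→(0,1); h1:-4=+1→(0,0)*
~ ply 2: (0,0) is terminal -1 (O); from (0,4) depth 8
compare (O): move=+1 vs pass=-1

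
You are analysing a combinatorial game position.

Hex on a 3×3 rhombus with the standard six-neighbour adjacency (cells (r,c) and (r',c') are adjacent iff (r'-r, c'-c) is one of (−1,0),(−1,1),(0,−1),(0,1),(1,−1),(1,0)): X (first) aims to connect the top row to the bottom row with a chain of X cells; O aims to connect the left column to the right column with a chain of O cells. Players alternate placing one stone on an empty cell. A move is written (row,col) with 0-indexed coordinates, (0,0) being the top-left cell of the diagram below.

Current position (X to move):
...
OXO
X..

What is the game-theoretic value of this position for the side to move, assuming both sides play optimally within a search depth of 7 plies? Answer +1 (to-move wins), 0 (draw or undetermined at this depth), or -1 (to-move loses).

p1 X@[.../OXO/X..]: (0,0)[X../OXO/X..]+1* (0,1)[.X./OXO/X..]+1 (0,2)[..X/OXO/X..]+1 (2,1)[.../OXO/XX.]+1 (2,2)[.../OXO/X.X]+1
p2 O@[X../OXO/X..]: (0,1)[XO./OXO/X..]-1* (0,2)[X.O/OXO/X..]-1 (2,1)[X../OXO/XO.]-1 (2,2)[X../OXO/X.O]-1
p3 X@[XO./OXO/X..]: (0,2)[XOX/OXO/X..]+1* (2,1)[XO./OXO/XX.]-1 (2,2)[XO./OXO/X.X]-1
p4 O@[XOX/OXO/X..] terminal -1; root [.../OXO/X..] d7

value(.../OXO/X.., X) = +1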